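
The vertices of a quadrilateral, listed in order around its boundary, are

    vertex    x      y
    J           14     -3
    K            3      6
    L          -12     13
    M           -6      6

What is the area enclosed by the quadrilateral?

Σ = (93) + (111) + (6) + (-66) = 144
Area = |Σ|/2 = 72.

72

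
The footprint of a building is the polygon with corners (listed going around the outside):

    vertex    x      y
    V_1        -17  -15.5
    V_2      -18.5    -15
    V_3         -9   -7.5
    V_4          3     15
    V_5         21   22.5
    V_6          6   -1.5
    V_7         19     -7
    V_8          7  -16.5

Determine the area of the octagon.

Apply the shoelace (surveyor's) formula: 2A = Σ (x_i·y_{i+1} − x_{i+1}·y_i), indices taken mod 8.
Σ = (-31.75) + (3.75) + (-112.5) + (-247.5) + (-166.5) + (-13.5) + (-264.5) + (-389) = -1221.5
Area = |Σ|/2 = 610.75.

610.75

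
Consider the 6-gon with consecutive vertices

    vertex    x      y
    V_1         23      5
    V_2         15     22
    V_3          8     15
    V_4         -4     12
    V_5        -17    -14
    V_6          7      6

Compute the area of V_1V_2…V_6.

V_1→V_2: (23)(22) − (15)(5) = 431
V_2→V_3: (15)(15) − (8)(22) = 49
V_3→V_4: (8)(12) − (-4)(15) = 156
V_4→V_5: (-4)(-14) − (-17)(12) = 260
V_5→V_6: (-17)(6) − (7)(-14) = -4
V_6→V_1: (7)(5) − (23)(6) = -103
Σ = 789
Area = |Σ|/2 = 394.5.

394.5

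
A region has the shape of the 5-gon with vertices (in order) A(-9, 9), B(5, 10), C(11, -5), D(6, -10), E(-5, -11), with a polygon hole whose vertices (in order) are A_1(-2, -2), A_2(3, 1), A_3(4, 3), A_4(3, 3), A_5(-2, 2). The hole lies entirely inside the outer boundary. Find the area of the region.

Outer boundary:
Σ = (-135) + (-135) + (-80) + (-116) + (-144) = -610
Area = |Σ|/2 = 305.
Hole:
Apply the shoelace (surveyor's) formula: 2A = Σ (x_i·y_{i+1} − x_{i+1}·y_i), indices taken mod 5.
Cross-terms: 4, 5, 3, 12, 8  ⇒  Σ = 32
Area = |Σ|/2 = 16.
Net area = 305 − 16 = 289.

289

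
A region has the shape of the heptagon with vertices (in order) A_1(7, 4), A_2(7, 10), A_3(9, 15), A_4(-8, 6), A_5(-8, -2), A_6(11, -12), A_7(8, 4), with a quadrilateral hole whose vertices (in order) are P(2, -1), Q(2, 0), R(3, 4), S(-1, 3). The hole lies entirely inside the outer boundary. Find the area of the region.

269.5

Outer boundary:
Apply the surveyor's formula: 2A = Σ (x_i·y_{i+1} − x_{i+1}·y_i), indices taken mod 7.
Cross-terms: 42, 15, 174, 64, 118, 140, 4  ⇒  Σ = 557
Area = |Σ|/2 = 278.5.
Hole:
Apply the shoelace (surveyor's) formula: 2A = Σ (x_i·y_{i+1} − x_{i+1}·y_i), indices taken mod 4.
Σ = (2) + (8) + (13) + (-5) = 18
Area = |Σ|/2 = 9.
Net area = 278.5 − 9 = 269.5.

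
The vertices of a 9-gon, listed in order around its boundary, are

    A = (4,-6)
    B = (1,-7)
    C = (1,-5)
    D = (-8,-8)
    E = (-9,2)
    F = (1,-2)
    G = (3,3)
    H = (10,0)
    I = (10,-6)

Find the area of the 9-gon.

128.5

Apply the surveyor's formula: 2A = Σ (x_i·y_{i+1} − x_{i+1}·y_i), indices taken mod 9.
Σ = (-22) + (2) + (-48) + (-88) + (16) + (9) + (-30) + (-60) + (-36) = -257
Area = |Σ|/2 = 128.5.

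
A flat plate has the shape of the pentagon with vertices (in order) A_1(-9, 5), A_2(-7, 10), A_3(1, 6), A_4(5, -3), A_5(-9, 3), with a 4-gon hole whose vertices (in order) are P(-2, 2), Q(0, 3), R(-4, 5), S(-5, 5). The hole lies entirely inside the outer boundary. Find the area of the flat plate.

Outer boundary:
Apply the shoelace (surveyor's) formula: 2A = Σ (x_i·y_{i+1} − x_{i+1}·y_i), indices taken mod 5.
Cross-terms: -55, -52, -33, -12, -18  ⇒  Σ = -170
Area = |Σ|/2 = 85.
Hole:
Σ = (-6) + (12) + (5) + (0) = 11
Area = |Σ|/2 = 5.5.
Net area = 85 − 5.5 = 79.5.

79.5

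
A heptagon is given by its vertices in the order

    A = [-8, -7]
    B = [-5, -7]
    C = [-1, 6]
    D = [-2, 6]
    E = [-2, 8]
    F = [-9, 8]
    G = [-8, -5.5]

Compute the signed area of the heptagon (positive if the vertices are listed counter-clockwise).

83.75

Apply the shoelace formula: 2A = Σ (x_i·y_{i+1} − x_{i+1}·y_i), indices taken mod 7.
Σ = (21) + (-37) + (6) + (-4) + (56) + (113.5) + (12) = 167.5
Signed area = Σ/2 = 83.75 (positive ⇒ counter-clockwise traversal).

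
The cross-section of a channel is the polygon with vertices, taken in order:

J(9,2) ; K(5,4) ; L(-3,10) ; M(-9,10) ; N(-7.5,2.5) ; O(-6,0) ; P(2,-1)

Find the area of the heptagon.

117.25

Apply the shoelace formula: 2A = Σ (x_i·y_{i+1} − x_{i+1}·y_i), indices taken mod 7.
J→K: (9)(4) − (5)(2) = 26
K→L: (5)(10) − (-3)(4) = 62
L→M: (-3)(10) − (-9)(10) = 60
M→N: (-9)(2.5) − (-7.5)(10) = 52.5
N→O: (-7.5)(0) − (-6)(2.5) = 15
O→P: (-6)(-1) − (2)(0) = 6
P→J: (2)(2) − (9)(-1) = 13
Σ = 234.5
Area = |Σ|/2 = 117.25.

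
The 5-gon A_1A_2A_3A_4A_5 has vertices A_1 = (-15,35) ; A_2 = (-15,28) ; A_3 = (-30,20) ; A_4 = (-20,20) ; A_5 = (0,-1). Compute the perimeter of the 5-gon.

|A_1A_2| = √((0)² + (-7)²) = √49 = 7
|A_2A_3| = √((-15)² + (-8)²) = √289 = 17
|A_3A_4| = √((10)² + (0)²) = √100 = 10
|A_4A_5| = √((20)² + (-21)²) = √841 = 29
|A_5A_1| = √((-15)² + (36)²) = √1521 = 39
Perimeter = 7 + 17 + 10 + 29 + 39 = 102.

102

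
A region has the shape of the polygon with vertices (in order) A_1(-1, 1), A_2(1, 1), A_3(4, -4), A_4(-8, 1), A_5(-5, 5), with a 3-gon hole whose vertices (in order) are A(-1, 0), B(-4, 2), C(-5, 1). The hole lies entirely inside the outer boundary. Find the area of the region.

Outer boundary:
Apply Gauss's area formula: 2A = Σ (x_i·y_{i+1} − x_{i+1}·y_i), indices taken mod 5.
Σ = (-2) + (-8) + (-28) + (-35) + (0) = -73
Area = |Σ|/2 = 36.5.
Hole:
Apply Gauss's area formula: 2A = Σ (x_i·y_{i+1} − x_{i+1}·y_i), indices taken mod 3.
Cross-terms: -2, 6, 1  ⇒  Σ = 5
Area = |Σ|/2 = 2.5.
Net area = 36.5 − 2.5 = 34.

34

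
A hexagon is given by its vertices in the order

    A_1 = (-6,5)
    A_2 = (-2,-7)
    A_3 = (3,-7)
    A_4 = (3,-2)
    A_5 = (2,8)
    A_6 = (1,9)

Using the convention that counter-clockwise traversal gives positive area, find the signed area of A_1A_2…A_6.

99.5

Apply the shoelace formula: 2A = Σ (x_i·y_{i+1} − x_{i+1}·y_i), indices taken mod 6.
Σ = (52) + (35) + (15) + (28) + (10) + (59) = 199
Signed area = Σ/2 = 99.5 (positive ⇒ counter-clockwise traversal).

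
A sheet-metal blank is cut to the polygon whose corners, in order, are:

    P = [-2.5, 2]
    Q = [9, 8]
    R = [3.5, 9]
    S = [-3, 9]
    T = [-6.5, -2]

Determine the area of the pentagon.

Apply Gauss's area formula: 2A = Σ (x_i·y_{i+1} − x_{i+1}·y_i), indices taken mod 5.
P→Q: (-2.5)(8) − (9)(2) = -38
Q→R: (9)(9) − (3.5)(8) = 53
R→S: (3.5)(9) − (-3)(9) = 58.5
S→T: (-3)(-2) − (-6.5)(9) = 64.5
T→P: (-6.5)(2) − (-2.5)(-2) = -18
Σ = 120
Area = |Σ|/2 = 60.

60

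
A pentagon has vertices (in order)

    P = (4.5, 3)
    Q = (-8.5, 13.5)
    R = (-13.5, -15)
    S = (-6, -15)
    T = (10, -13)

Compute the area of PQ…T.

412.5

Σ = (86.25) + (309.75) + (112.5) + (228) + (88.5) = 825
Area = |Σ|/2 = 412.5.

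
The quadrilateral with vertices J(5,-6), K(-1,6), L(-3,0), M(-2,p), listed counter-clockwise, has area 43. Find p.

Write out the shoelace sum; only the two edges meeting at M involve p:
2·Area = [((-3)·p − (-2)·0) + ((-2)·(-6) − 5·p)] + 42
       = -8·p + 54 = 86
⇒ p = -4.

-4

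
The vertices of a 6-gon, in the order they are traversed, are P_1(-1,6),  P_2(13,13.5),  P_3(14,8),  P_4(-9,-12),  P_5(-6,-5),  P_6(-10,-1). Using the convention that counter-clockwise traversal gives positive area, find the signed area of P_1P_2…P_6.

-202.25

P_1→P_2: (-1)(13.5) − (13)(6) = -91.5
P_2→P_3: (13)(8) − (14)(13.5) = -85
P_3→P_4: (14)(-12) − (-9)(8) = -96
P_4→P_5: (-9)(-5) − (-6)(-12) = -27
P_5→P_6: (-6)(-1) − (-10)(-5) = -44
P_6→P_1: (-10)(6) − (-1)(-1) = -61
Σ = -404.5
Signed area = Σ/2 = -202.25 (negative ⇒ clockwise traversal).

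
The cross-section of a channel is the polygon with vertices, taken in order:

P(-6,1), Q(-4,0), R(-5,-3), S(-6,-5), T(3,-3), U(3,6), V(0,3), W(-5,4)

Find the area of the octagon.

Σ = (4) + (12) + (7) + (33) + (27) + (9) + (15) + (19) = 126
Area = |Σ|/2 = 63.

63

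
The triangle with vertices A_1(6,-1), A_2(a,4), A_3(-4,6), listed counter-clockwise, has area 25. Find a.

Write out the shoelace sum; only the two edges meeting at A_2 involve a:
2·Area = [(6·4 − a·(-1)) + (a·6 − (-4)·4)] + -32
       = 7·a + 8 = 50
⇒ a = 6.

6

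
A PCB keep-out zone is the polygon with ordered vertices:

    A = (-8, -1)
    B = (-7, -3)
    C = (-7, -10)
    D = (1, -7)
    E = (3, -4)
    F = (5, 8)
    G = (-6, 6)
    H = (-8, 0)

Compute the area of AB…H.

A→B: (-8)(-3) − (-7)(-1) = 17
B→C: (-7)(-10) − (-7)(-3) = 49
C→D: (-7)(-7) − (1)(-10) = 59
D→E: (1)(-4) − (3)(-7) = 17
E→F: (3)(8) − (5)(-4) = 44
F→G: (5)(6) − (-6)(8) = 78
G→H: (-6)(0) − (-8)(6) = 48
H→A: (-8)(-1) − (-8)(0) = 8
Σ = 320
Area = |Σ|/2 = 160.

160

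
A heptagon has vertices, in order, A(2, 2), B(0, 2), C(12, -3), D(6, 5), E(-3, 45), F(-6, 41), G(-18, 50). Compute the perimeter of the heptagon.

138

|AB| = √((-2)² + (0)²) = √4 = 2
|BC| = √((12)² + (-5)²) = √169 = 13
|CD| = √((-6)² + (8)²) = √100 = 10
|DE| = √((-9)² + (40)²) = √1681 = 41
|EF| = √((-3)² + (-4)²) = √25 = 5
|FG| = √((-12)² + (9)²) = √225 = 15
|GA| = √((20)² + (-48)²) = √2704 = 52
Perimeter = 2 + 13 + 10 + 41 + 5 + 15 + 52 = 138.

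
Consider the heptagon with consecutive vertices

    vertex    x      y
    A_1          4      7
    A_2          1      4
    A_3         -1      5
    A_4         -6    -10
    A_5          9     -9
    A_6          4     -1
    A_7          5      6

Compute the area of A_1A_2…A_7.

134.5

Σ = (9) + (9) + (40) + (144) + (27) + (29) + (11) = 269
Area = |Σ|/2 = 134.5.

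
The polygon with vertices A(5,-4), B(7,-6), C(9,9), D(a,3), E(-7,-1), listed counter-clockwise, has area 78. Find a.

4

The doubled signed area Σ (x_i y_{i+1} − x_{i+1} y_i) is linear in a.
With a=0 it equals 196; the coefficient of a is -10 (from the two edges through D).
So -10·a + 196 = 2·78 = 156 ⇒ a = 4.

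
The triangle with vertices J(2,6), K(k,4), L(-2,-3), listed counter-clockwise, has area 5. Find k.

Write out the shoelace sum; only the two edges meeting at K involve k:
2·Area = [(2·4 − k·6) + (k·(-3) − (-2)·4)] + -6
       = -9·k + 10 = 10
⇒ k = 0.

0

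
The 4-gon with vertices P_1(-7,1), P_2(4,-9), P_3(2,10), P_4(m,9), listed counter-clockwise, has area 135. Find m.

-8

Write out the shoelace sum; only the two edges meeting at P_4 involve m:
2·Area = [(2·9 − m·10) + (m·1 − (-7)·9)] + 117
       = -9·m + 198 = 270
⇒ m = -8.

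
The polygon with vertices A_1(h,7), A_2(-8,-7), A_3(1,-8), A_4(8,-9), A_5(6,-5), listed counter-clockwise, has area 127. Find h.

-8

Write out the shoelace sum; only the two edges meeting at A_1 involve h:
2·Area = [(6·7 − h·(-5)) + (h·(-7) − (-8)·7)] + 140
       = -2·h + 238 = 254
⇒ h = -8.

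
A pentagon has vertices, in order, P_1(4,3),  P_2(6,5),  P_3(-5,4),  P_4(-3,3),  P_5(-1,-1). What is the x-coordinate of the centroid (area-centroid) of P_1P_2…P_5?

24/55

Apply Gauss's area formula. First the cross-terms c_i = x_i·y_{i+1} − x_{i+1}·y_i:
  2, 49, -3, 6, 1  ⇒  2A = 55, A = 27.5.
Then Σ (x_i + x_{i+1})·c_i = 72, so x̄ = 72 / (6·27.5) = 24/55.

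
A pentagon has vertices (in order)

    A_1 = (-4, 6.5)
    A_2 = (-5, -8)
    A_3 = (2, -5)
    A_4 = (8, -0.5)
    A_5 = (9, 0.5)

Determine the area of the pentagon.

Apply the shoelace formula: 2A = Σ (x_i·y_{i+1} − x_{i+1}·y_i), indices taken mod 5.
Cross-terms: 64.5, 41, 39, 8.5, 60.5  ⇒  Σ = 213.5
Area = |Σ|/2 = 106.75.

106.75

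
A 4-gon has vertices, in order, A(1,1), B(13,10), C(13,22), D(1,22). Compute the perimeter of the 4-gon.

60

|AB| = √((12)² + (9)²) = √225 = 15
|BC| = √((0)² + (12)²) = √144 = 12
|CD| = √((-12)² + (0)²) = √144 = 12
|DA| = √((0)² + (-21)²) = √441 = 21
Perimeter = 15 + 12 + 12 + 21 = 60.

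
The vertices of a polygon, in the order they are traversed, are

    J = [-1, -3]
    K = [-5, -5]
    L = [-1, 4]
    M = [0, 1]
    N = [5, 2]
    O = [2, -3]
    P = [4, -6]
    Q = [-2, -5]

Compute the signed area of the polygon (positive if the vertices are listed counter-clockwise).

-45.5

Apply Gauss's area formula: 2A = Σ (x_i·y_{i+1} − x_{i+1}·y_i), indices taken mod 8.
J→K: (-1)(-5) − (-5)(-3) = -10
K→L: (-5)(4) − (-1)(-5) = -25
L→M: (-1)(1) − (0)(4) = -1
M→N: (0)(2) − (5)(1) = -5
N→O: (5)(-3) − (2)(2) = -19
O→P: (2)(-6) − (4)(-3) = 0
P→Q: (4)(-5) − (-2)(-6) = -32
Q→J: (-2)(-3) − (-1)(-5) = 1
Σ = -91
Signed area = Σ/2 = -45.5 (negative ⇒ clockwise traversal).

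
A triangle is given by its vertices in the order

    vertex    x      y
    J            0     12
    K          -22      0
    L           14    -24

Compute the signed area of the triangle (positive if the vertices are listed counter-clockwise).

Apply Gauss's area formula: 2A = Σ (x_i·y_{i+1} − x_{i+1}·y_i), indices taken mod 3.
J→K: (0)(0) − (-22)(12) = 264
K→L: (-22)(-24) − (14)(0) = 528
L→J: (14)(12) − (0)(-24) = 168
Σ = 960
Signed area = Σ/2 = 480 (positive ⇒ counter-clockwise traversal).

480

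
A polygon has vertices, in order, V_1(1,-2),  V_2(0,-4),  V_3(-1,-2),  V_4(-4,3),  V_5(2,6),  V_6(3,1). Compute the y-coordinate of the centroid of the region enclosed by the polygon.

169/108

Apply the surveyor's formula. First the cross-terms c_i = x_i·y_{i+1} − x_{i+1}·y_i:
  -4, -4, -11, -30, -16, -7  ⇒  2A = -72, A = -36.
Then Σ (y_i + y_{i+1})·c_i = -338, so ȳ = -338 / (6·(-36)) = 169/108.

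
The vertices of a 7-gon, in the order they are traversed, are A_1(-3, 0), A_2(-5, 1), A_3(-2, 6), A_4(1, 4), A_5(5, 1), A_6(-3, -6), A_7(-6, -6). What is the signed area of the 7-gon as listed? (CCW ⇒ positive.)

-63.5

Apply Gauss's area formula: 2A = Σ (x_i·y_{i+1} − x_{i+1}·y_i), indices taken mod 7.
Σ = (-3) + (-28) + (-14) + (-19) + (-27) + (-18) + (-18) = -127
Signed area = Σ/2 = -63.5 (negative ⇒ clockwise traversal).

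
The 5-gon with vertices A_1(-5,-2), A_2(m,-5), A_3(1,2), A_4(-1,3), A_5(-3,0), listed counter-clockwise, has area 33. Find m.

Write out the shoelace sum; only the two edges meeting at A_2 involve m:
2·Area = [((-5)·(-5) − m·(-2)) + (m·2 − 1·(-5))] + 20
       = 4·m + 50 = 66
⇒ m = 4.

4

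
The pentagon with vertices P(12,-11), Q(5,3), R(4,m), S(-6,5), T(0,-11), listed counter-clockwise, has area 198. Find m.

9

The doubled signed area Σ (x_i y_{i+1} − x_{i+1} y_i) is linear in m.
With m=0 it equals 297; the coefficient of m is 11 (from the two edges through R).
So 11·m + 297 = 2·198 = 396 ⇒ m = 9.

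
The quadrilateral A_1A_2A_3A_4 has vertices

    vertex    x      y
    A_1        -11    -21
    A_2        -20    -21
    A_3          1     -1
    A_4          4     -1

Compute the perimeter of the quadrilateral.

66

|A_1A_2| = √((-9)² + (0)²) = √81 = 9
|A_2A_3| = √((21)² + (20)²) = √841 = 29
|A_3A_4| = √((3)² + (0)²) = √9 = 3
|A_4A_1| = √((-15)² + (-20)²) = √625 = 25
Perimeter = 9 + 29 + 3 + 25 = 66.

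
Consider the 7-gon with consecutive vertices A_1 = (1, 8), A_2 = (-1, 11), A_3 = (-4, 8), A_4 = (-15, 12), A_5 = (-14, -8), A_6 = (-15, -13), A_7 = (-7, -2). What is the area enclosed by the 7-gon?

181

Apply the shoelace (surveyor's) formula: 2A = Σ (x_i·y_{i+1} − x_{i+1}·y_i), indices taken mod 7.
A_1→A_2: (1)(11) − (-1)(8) = 19
A_2→A_3: (-1)(8) − (-4)(11) = 36
A_3→A_4: (-4)(12) − (-15)(8) = 72
A_4→A_5: (-15)(-8) − (-14)(12) = 288
A_5→A_6: (-14)(-13) − (-15)(-8) = 62
A_6→A_7: (-15)(-2) − (-7)(-13) = -61
A_7→A_1: (-7)(8) − (1)(-2) = -54
Σ = 362
Area = |Σ|/2 = 181.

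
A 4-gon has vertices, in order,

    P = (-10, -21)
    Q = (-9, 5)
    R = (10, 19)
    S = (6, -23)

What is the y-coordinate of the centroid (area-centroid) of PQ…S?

-389/87

Apply Gauss's area formula. First the cross-terms c_i = x_i·y_{i+1} − x_{i+1}·y_i:
  -239, -221, -344, -356  ⇒  2A = -1160, A = -580.
Then Σ (y_i + y_{i+1})·c_i = 15560, so ȳ = 15560 / (6·(-580)) = -389/87.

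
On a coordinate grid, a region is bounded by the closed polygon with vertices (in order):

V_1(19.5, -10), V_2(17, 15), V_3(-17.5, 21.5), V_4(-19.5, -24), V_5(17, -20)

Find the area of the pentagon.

1473.875

Σ = (462.5) + (628) + (839.25) + (798) + (220) = 2947.75
Area = |Σ|/2 = 1473.875.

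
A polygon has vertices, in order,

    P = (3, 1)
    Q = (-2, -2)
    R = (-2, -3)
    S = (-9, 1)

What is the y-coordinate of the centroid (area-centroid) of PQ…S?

-28/129

Apply Gauss's area formula. First the cross-terms c_i = x_i·y_{i+1} − x_{i+1}·y_i:
  -4, 2, -29, -12  ⇒  2A = -43, A = -21.5.
Then Σ (y_i + y_{i+1})·c_i = 28, so ȳ = 28 / (6·(-21.5)) = -28/129.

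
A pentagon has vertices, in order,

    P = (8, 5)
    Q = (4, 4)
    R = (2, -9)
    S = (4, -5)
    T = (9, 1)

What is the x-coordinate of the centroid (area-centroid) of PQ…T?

Apply Gauss's area formula. First the cross-terms c_i = x_i·y_{i+1} − x_{i+1}·y_i:
  12, -44, 26, 49, 37  ⇒  2A = 80, A = 40.
Then Σ (x_i + x_{i+1})·c_i = 1302, so x̄ = 1302 / (6·40) = 5.425.

5.425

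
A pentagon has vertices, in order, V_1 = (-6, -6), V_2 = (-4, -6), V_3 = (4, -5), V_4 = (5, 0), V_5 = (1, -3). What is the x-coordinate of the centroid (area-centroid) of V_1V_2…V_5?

15/14

Apply Gauss's area formula. First the cross-terms c_i = x_i·y_{i+1} − x_{i+1}·y_i:
  12, 44, 25, -15, -24  ⇒  2A = 42, A = 21.
Then Σ (x_i + x_{i+1})·c_i = 135, so x̄ = 135 / (6·21) = 15/14.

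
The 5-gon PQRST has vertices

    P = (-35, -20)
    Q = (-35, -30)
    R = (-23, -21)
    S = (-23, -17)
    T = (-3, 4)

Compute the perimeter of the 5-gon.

98

|PQ| = √((0)² + (-10)²) = √100 = 10
|QR| = √((12)² + (9)²) = √225 = 15
|RS| = √((0)² + (4)²) = √16 = 4
|ST| = √((20)² + (21)²) = √841 = 29
|TP| = √((-32)² + (-24)²) = √1600 = 40
Perimeter = 10 + 15 + 4 + 29 + 40 = 98.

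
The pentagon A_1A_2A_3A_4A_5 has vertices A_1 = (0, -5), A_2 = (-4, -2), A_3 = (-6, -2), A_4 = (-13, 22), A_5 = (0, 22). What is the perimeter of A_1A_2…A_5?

|A_1A_2| = √((-4)² + (3)²) = √25 = 5
|A_2A_3| = √((-2)² + (0)²) = √4 = 2
|A_3A_4| = √((-7)² + (24)²) = √625 = 25
|A_4A_5| = √((13)² + (0)²) = √169 = 13
|A_5A_1| = √((0)² + (-27)²) = √729 = 27
Perimeter = 5 + 2 + 25 + 13 + 27 = 72.

72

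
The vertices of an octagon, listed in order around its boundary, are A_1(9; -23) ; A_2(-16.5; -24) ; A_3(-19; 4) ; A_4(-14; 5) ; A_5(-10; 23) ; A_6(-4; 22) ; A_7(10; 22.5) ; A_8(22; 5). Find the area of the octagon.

Σ = (-595.5) + (-522) + (-39) + (-272) + (-128) + (-310) + (-445) + (-551) = -2862.5
Area = |Σ|/2 = 1431.25.

1431.25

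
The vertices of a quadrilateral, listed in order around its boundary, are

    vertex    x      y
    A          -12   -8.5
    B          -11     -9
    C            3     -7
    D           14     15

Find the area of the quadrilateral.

161.25

Apply the shoelace (surveyor's) formula: 2A = Σ (x_i·y_{i+1} − x_{i+1}·y_i), indices taken mod 4.
Σ = (14.5) + (104) + (143) + (61) = 322.5
Area = |Σ|/2 = 161.25.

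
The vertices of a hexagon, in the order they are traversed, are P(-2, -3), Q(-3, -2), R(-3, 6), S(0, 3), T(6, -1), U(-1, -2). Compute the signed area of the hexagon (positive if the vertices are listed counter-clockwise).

Apply Gauss's area formula: 2A = Σ (x_i·y_{i+1} − x_{i+1}·y_i), indices taken mod 6.
P→Q: (-2)(-2) − (-3)(-3) = -5
Q→R: (-3)(6) − (-3)(-2) = -24
R→S: (-3)(3) − (0)(6) = -9
S→T: (0)(-1) − (6)(3) = -18
T→U: (6)(-2) − (-1)(-1) = -13
U→P: (-1)(-3) − (-2)(-2) = -1
Σ = -70
Signed area = Σ/2 = -35 (negative ⇒ clockwise traversal).

-35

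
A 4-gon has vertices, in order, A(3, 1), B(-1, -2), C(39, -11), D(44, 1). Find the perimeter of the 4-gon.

|AB| = √((-4)² + (-3)²) = √25 = 5
|BC| = √((40)² + (-9)²) = √1681 = 41
|CD| = √((5)² + (12)²) = √169 = 13
|DA| = √((-41)² + (0)²) = √1681 = 41
Perimeter = 5 + 41 + 13 + 41 = 100.

100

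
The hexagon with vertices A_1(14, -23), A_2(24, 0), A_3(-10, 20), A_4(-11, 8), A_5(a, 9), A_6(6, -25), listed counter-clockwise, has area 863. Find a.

-15

Write out the shoelace sum; only the two edges meeting at A_5 involve a:
2·Area = [((-11)·9 − a·8) + (a·(-25) − 6·9)] + 1384
       = -33·a + 1231 = 1726
⇒ a = -15.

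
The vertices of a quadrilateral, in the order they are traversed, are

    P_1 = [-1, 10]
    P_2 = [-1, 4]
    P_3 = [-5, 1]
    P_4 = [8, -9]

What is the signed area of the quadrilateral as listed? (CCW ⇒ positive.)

Apply the surveyor's formula: 2A = Σ (x_i·y_{i+1} − x_{i+1}·y_i), indices taken mod 4.
Σ = (6) + (19) + (37) + (71) = 133
Signed area = Σ/2 = 66.5 (positive ⇒ counter-clockwise traversal).

66.5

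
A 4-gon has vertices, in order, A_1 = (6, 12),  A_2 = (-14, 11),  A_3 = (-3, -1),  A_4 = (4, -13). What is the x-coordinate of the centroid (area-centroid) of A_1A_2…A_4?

-76/75

Apply Gauss's area formula. First the cross-terms c_i = x_i·y_{i+1} − x_{i+1}·y_i:
  234, 47, 43, 126  ⇒  2A = 450, A = 225.
Then Σ (x_i + x_{i+1})·c_i = -1368, so x̄ = -1368 / (6·225) = -76/75.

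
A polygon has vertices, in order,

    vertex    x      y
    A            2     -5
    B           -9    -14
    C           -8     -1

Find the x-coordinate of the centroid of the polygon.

Apply the shoelace (surveyor's) formula. First the cross-terms c_i = x_i·y_{i+1} − x_{i+1}·y_i:
  -73, -103, 42  ⇒  2A = -134, A = -67.
Then Σ (x_i + x_{i+1})·c_i = 2010, so x̄ = 2010 / (6·(-67)) = -5.

-5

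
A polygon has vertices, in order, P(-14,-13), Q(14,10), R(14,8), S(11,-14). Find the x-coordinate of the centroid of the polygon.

109/29

Apply the shoelace (surveyor's) formula. First the cross-terms c_i = x_i·y_{i+1} − x_{i+1}·y_i:
  42, -28, -284, -339  ⇒  2A = -609, A = -304.5.
Then Σ (x_i + x_{i+1})·c_i = -6867, so x̄ = -6867 / (6·(-304.5)) = 109/29.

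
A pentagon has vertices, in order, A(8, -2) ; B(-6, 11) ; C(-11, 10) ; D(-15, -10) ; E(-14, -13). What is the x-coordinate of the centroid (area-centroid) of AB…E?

-418/73

Apply the surveyor's formula. First the cross-terms c_i = x_i·y_{i+1} − x_{i+1}·y_i:
  76, 61, 260, 55, 132  ⇒  2A = 584, A = 292.
Then Σ (x_i + x_{i+1})·c_i = -10032, so x̄ = -10032 / (6·292) = -418/73.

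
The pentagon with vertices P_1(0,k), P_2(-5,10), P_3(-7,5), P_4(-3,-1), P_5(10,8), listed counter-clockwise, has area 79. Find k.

7

The doubled signed area Σ (x_i y_{i+1} − x_{i+1} y_i) is linear in k.
With k=0 it equals 53; the coefficient of k is 15 (from the two edges through P_1).
So 15·k + 53 = 2·79 = 158 ⇒ k = 7.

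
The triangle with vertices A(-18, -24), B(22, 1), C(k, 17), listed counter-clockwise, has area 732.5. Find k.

-11

Write out the shoelace sum; only the two edges meeting at C involve k:
2·Area = [(22·17 − k·1) + (k·(-24) − (-18)·17)] + 510
       = -25·k + 1190 = 1465
⇒ k = -11.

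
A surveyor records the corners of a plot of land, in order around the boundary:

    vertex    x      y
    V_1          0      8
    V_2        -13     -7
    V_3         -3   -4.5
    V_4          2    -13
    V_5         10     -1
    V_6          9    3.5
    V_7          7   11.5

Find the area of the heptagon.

248.25

Σ = (104) + (37.5) + (48) + (128) + (44) + (79) + (56) = 496.5
Area = |Σ|/2 = 248.25.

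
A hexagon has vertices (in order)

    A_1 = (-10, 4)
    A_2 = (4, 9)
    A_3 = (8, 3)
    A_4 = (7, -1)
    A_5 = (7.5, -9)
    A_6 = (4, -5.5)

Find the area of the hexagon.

147.375

Apply Gauss's area formula: 2A = Σ (x_i·y_{i+1} − x_{i+1}·y_i), indices taken mod 6.
Cross-terms: -106, -60, -29, -55.5, -5.25, -39  ⇒  Σ = -294.75
Area = |Σ|/2 = 147.375.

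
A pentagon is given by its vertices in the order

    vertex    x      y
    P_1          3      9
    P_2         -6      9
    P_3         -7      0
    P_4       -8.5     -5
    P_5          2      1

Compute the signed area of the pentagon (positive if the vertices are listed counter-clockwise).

97.75

Σ = (81) + (63) + (35) + (1.5) + (15) = 195.5
Signed area = Σ/2 = 97.75 (positive ⇒ counter-clockwise traversal).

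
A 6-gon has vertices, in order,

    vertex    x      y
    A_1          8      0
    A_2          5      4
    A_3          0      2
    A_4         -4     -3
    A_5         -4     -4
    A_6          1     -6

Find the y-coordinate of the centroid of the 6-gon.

Apply the shoelace (surveyor's) formula. First the cross-terms c_i = x_i·y_{i+1} − x_{i+1}·y_i:
  32, 10, 8, 4, 28, 48  ⇒  2A = 130, A = 65.
Then Σ (y_i + y_{i+1})·c_i = -416, so ȳ = -416 / (6·65) = -16/15.

-16/15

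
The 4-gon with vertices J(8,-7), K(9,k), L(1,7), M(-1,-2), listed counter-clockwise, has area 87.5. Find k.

The doubled signed area Σ (x_i y_{i+1} − x_{i+1} y_i) is linear in k.
With k=0 it equals 154; the coefficient of k is 7 (from the two edges through K).
So 7·k + 154 = 2·87.5 = 175 ⇒ k = 3.

3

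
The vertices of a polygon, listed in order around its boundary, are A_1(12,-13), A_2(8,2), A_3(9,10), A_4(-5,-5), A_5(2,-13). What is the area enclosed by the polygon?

200

Σ = (128) + (62) + (5) + (75) + (130) = 400
Area = |Σ|/2 = 200.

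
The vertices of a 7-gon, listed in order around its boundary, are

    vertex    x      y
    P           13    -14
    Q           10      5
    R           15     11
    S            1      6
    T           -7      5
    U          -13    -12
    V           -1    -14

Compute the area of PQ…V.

440.5

Apply Gauss's area formula: 2A = Σ (x_i·y_{i+1} − x_{i+1}·y_i), indices taken mod 7.
Σ = (205) + (35) + (79) + (47) + (149) + (170) + (196) = 881
Area = |Σ|/2 = 440.5.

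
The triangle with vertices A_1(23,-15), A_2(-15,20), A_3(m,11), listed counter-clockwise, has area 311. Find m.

-23

Write out the shoelace sum; only the two edges meeting at A_3 involve m:
2·Area = [((-15)·11 − m·20) + (m·(-15) − 23·11)] + 235
       = -35·m + -183 = 622
⇒ m = -23.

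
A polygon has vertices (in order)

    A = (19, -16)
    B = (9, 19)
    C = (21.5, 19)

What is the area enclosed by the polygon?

Σ = (505) + (-237.5) + (-705) = -437.5
Area = |Σ|/2 = 218.75.

218.75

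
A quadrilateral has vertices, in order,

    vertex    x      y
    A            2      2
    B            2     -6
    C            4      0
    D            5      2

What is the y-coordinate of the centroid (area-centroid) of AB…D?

-20/33

Apply the surveyor's formula. First the cross-terms c_i = x_i·y_{i+1} − x_{i+1}·y_i:
  -16, 24, 8, 6  ⇒  2A = 22, A = 11.
Then Σ (y_i + y_{i+1})·c_i = -40, so ȳ = -40 / (6·11) = -20/33.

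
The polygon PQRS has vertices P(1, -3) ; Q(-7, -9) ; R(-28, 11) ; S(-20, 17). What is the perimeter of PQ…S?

78

|PQ| = √((-8)² + (-6)²) = √100 = 10
|QR| = √((-21)² + (20)²) = √841 = 29
|RS| = √((8)² + (6)²) = √100 = 10
|SP| = √((21)² + (-20)²) = √841 = 29
Perimeter = 10 + 29 + 10 + 29 = 78.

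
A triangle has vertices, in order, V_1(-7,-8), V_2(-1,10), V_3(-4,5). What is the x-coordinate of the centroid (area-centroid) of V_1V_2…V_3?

-4

Apply the surveyor's formula. First the cross-terms c_i = x_i·y_{i+1} − x_{i+1}·y_i:
  -78, 35, 67  ⇒  2A = 24, A = 12.
Then Σ (x_i + x_{i+1})·c_i = -288, so x̄ = -288 / (6·12) = -4.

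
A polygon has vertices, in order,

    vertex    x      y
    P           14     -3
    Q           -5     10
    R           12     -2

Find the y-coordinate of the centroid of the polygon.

Apply the shoelace (surveyor's) formula. First the cross-terms c_i = x_i·y_{i+1} − x_{i+1}·y_i:
  125, -110, -8  ⇒  2A = 7, A = 3.5.
Then Σ (y_i + y_{i+1})·c_i = 35, so ȳ = 35 / (6·3.5) = 5/3.

5/3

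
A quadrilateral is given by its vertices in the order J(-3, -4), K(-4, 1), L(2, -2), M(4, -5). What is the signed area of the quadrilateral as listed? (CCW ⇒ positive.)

Apply the shoelace (surveyor's) formula: 2A = Σ (x_i·y_{i+1} − x_{i+1}·y_i), indices taken mod 4.
Σ = (-19) + (6) + (-2) + (-31) = -46
Signed area = Σ/2 = -23 (negative ⇒ clockwise traversal).

-23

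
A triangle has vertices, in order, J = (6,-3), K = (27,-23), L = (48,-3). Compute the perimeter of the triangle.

100

|JK| = √((21)² + (-20)²) = √841 = 29
|KL| = √((21)² + (20)²) = √841 = 29
|LJ| = √((-42)² + (0)²) = √1764 = 42
Perimeter = 29 + 29 + 42 = 100.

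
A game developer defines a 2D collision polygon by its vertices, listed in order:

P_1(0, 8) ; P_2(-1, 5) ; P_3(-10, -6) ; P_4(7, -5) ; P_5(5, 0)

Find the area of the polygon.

110.5

Apply the shoelace (surveyor's) formula: 2A = Σ (x_i·y_{i+1} − x_{i+1}·y_i), indices taken mod 5.
Cross-terms: 8, 56, 92, 25, 40  ⇒  Σ = 221
Area = |Σ|/2 = 110.5.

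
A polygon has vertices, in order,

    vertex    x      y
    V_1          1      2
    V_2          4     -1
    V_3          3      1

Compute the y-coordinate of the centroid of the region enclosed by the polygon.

Apply Gauss's area formula. First the cross-terms c_i = x_i·y_{i+1} − x_{i+1}·y_i:
  -9, 7, 5  ⇒  2A = 3, A = 1.5.
Then Σ (y_i + y_{i+1})·c_i = 6, so ȳ = 6 / (6·1.5) = 2/3.

2/3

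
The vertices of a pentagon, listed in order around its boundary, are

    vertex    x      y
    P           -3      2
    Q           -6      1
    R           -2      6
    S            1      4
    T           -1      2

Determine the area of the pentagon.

14.5

Apply Gauss's area formula: 2A = Σ (x_i·y_{i+1} − x_{i+1}·y_i), indices taken mod 5.
Cross-terms: 9, -34, -14, 6, 4  ⇒  Σ = -29
Area = |Σ|/2 = 14.5.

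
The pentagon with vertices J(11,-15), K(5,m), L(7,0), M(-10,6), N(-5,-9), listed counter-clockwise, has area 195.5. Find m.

The doubled signed area Σ (x_i y_{i+1} − x_{i+1} y_i) is linear in m.
With m=0 it equals 411; the coefficient of m is 4 (from the two edges through K).
So 4·m + 411 = 2·195.5 = 391 ⇒ m = -5.

-5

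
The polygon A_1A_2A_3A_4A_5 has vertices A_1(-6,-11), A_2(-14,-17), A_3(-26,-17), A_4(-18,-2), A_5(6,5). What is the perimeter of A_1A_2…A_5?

|A_1A_2| = √((-8)² + (-6)²) = √100 = 10
|A_2A_3| = √((-12)² + (0)²) = √144 = 12
|A_3A_4| = √((8)² + (15)²) = √289 = 17
|A_4A_5| = √((24)² + (7)²) = √625 = 25
|A_5A_1| = √((-12)² + (-16)²) = √400 = 20
Perimeter = 10 + 12 + 17 + 25 + 20 = 84.

84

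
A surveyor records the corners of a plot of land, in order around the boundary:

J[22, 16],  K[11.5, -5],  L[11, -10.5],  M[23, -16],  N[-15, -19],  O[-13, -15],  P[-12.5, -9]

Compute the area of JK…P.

Apply Gauss's area formula: 2A = Σ (x_i·y_{i+1} − x_{i+1}·y_i), indices taken mod 7.
Cross-terms: -294, -65.75, 65.5, -677, -22, -70.5, -2  ⇒  Σ = -1065.75
Area = |Σ|/2 = 532.875.

532.875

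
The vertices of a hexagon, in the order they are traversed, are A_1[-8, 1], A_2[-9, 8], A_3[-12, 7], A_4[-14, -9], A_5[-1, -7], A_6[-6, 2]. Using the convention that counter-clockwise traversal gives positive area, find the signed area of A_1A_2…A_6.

Apply the shoelace formula: 2A = Σ (x_i·y_{i+1} − x_{i+1}·y_i), indices taken mod 6.
Cross-terms: -55, 33, 206, 89, -44, 10  ⇒  Σ = 239
Signed area = Σ/2 = 119.5 (positive ⇒ counter-clockwise traversal).

119.5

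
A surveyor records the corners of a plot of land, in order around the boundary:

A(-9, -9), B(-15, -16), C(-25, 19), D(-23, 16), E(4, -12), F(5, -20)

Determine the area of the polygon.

336

Apply the shoelace (surveyor's) formula: 2A = Σ (x_i·y_{i+1} − x_{i+1}·y_i), indices taken mod 6.
Cross-terms: 9, -685, 37, 212, -20, -225  ⇒  Σ = -672
Area = |Σ|/2 = 336.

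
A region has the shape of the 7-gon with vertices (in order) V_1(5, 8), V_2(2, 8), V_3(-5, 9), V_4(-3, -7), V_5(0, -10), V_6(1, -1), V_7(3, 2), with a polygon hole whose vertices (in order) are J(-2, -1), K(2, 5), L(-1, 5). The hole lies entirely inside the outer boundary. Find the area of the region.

92.5

Outer boundary:
Apply the surveyor's formula: 2A = Σ (x_i·y_{i+1} − x_{i+1}·y_i), indices taken mod 7.
Σ = (24) + (58) + (62) + (30) + (10) + (5) + (14) = 203
Area = |Σ|/2 = 101.5.
Hole:
Apply the surveyor's formula: 2A = Σ (x_i·y_{i+1} − x_{i+1}·y_i), indices taken mod 3.
Σ = (-8) + (15) + (11) = 18
Area = |Σ|/2 = 9.
Net area = 101.5 − 9 = 92.5.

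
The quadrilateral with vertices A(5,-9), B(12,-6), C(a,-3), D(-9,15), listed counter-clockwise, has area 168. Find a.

15

The doubled signed area Σ (x_i y_{i+1} − x_{i+1} y_i) is linear in a.
With a=0 it equals 21; the coefficient of a is 21 (from the two edges through C).
So 21·a + 21 = 2·168 = 336 ⇒ a = 15.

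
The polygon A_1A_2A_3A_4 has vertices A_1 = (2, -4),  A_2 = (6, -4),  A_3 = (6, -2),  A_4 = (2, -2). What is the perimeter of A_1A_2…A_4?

|A_1A_2| = √((4)² + (0)²) = √16 = 4
|A_2A_3| = √((0)² + (2)²) = √4 = 2
|A_3A_4| = √((-4)² + (0)²) = √16 = 4
|A_4A_1| = √((0)² + (-2)²) = √4 = 2
Perimeter = 4 + 2 + 4 + 2 = 12.

12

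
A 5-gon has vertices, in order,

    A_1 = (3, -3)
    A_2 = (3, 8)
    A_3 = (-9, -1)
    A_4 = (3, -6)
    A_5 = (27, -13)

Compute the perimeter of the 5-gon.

|A_1A_2| = √((0)² + (11)²) = √121 = 11
|A_2A_3| = √((-12)² + (-9)²) = √225 = 15
|A_3A_4| = √((12)² + (-5)²) = √169 = 13
|A_4A_5| = √((24)² + (-7)²) = √625 = 25
|A_5A_1| = √((-24)² + (10)²) = √676 = 26
Perimeter = 11 + 15 + 13 + 25 + 26 = 90.

90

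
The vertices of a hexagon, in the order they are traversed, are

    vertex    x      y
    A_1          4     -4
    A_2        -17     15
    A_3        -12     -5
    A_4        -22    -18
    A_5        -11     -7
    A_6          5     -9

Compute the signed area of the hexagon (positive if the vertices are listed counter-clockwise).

234.5

Cross-terms: -8, 265, 106, -44, 134, 16  ⇒  Σ = 469
Signed area = Σ/2 = 234.5 (positive ⇒ counter-clockwise traversal).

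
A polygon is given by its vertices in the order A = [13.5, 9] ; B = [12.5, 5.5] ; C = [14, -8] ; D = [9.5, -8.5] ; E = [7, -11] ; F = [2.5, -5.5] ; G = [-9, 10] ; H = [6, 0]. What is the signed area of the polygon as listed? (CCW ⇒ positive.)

Apply Gauss's area formula: 2A = Σ (x_i·y_{i+1} − x_{i+1}·y_i), indices taken mod 8.
Σ = (-38.25) + (-177) + (-43) + (-45) + (-11) + (-24.5) + (-60) + (54) = -344.75
Signed area = Σ/2 = -172.375 (negative ⇒ clockwise traversal).

-172.375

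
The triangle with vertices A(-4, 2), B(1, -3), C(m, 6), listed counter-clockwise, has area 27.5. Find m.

The doubled signed area Σ (x_i y_{i+1} − x_{i+1} y_i) is linear in m.
With m=0 it equals 40; the coefficient of m is 5 (from the two edges through C).
So 5·m + 40 = 2·27.5 = 55 ⇒ m = 3.

3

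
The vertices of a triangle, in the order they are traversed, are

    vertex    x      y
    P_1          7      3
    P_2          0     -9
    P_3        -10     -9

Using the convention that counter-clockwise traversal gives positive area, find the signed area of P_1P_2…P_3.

Apply the shoelace formula: 2A = Σ (x_i·y_{i+1} − x_{i+1}·y_i), indices taken mod 3.
Σ = (-63) + (-90) + (33) = -120
Signed area = Σ/2 = -60 (negative ⇒ clockwise traversal).

-60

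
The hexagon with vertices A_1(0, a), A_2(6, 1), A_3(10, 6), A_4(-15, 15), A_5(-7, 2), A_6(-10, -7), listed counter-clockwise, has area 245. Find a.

-5

Write out the shoelace sum; only the two edges meeting at A_1 involve a:
2·Area = [((-10)·a − 0·(-7)) + (0·1 − 6·a)] + 410
       = -16·a + 410 = 490
⇒ a = -5.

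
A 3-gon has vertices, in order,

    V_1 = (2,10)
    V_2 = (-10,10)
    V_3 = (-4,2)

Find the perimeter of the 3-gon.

|V_1V_2| = √((-12)² + (0)²) = √144 = 12
|V_2V_3| = √((6)² + (-8)²) = √100 = 10
|V_3V_1| = √((6)² + (8)²) = √100 = 10
Perimeter = 12 + 10 + 10 = 32.

32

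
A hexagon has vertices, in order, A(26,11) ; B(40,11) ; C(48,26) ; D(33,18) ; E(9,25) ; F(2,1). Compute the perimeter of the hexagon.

124

|AB| = √((14)² + (0)²) = √196 = 14
|BC| = √((8)² + (15)²) = √289 = 17
|CD| = √((-15)² + (-8)²) = √289 = 17
|DE| = √((-24)² + (7)²) = √625 = 25
|EF| = √((-7)² + (-24)²) = √625 = 25
|FA| = √((24)² + (10)²) = √676 = 26
Perimeter = 14 + 17 + 17 + 25 + 25 + 26 = 124.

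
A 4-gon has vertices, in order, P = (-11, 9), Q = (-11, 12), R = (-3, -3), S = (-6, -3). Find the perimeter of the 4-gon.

36

|PQ| = √((0)² + (3)²) = √9 = 3
|QR| = √((8)² + (-15)²) = √289 = 17
|RS| = √((-3)² + (0)²) = √9 = 3
|SP| = √((-5)² + (12)²) = √169 = 13
Perimeter = 3 + 17 + 3 + 13 = 36.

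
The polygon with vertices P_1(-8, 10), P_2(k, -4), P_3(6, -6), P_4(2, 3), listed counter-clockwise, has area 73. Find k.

-1

Write out the shoelace sum; only the two edges meeting at P_2 involve k:
2·Area = [((-8)·(-4) − k·10) + (k·(-6) − 6·(-4))] + 74
       = -16·k + 130 = 146
⇒ k = -1.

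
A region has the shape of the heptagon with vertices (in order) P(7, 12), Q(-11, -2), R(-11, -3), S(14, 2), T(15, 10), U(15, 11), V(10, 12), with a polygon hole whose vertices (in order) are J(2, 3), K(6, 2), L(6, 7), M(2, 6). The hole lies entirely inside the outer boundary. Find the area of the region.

174

Outer boundary:
Apply the shoelace (surveyor's) formula: 2A = Σ (x_i·y_{i+1} − x_{i+1}·y_i), indices taken mod 7.
Cross-terms: 118, 11, 20, 110, 15, 70, 36  ⇒  Σ = 380
Area = |Σ|/2 = 190.
Hole:
Apply Gauss's area formula: 2A = Σ (x_i·y_{i+1} − x_{i+1}·y_i), indices taken mod 4.
Cross-terms: -14, 30, 22, -6  ⇒  Σ = 32
Area = |Σ|/2 = 16.
Net area = 190 − 16 = 174.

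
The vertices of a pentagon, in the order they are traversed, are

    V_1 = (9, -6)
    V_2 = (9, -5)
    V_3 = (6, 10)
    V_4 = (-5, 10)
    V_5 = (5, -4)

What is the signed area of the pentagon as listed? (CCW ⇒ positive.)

107.5

Σ = (9) + (120) + (110) + (-30) + (6) = 215
Signed area = Σ/2 = 107.5 (positive ⇒ counter-clockwise traversal).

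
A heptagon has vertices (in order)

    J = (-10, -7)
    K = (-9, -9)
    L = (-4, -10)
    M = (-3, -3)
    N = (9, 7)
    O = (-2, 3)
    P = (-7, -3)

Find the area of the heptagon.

78

Cross-terms: 27, 54, -18, 6, 41, 27, 19  ⇒  Σ = 156
Area = |Σ|/2 = 78.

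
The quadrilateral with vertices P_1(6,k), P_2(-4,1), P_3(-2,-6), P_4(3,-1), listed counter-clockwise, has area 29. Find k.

0

The doubled signed area Σ (x_i y_{i+1} − x_{i+1} y_i) is linear in k.
With k=0 it equals 58; the coefficient of k is 7 (from the two edges through P_1).
So 7·k + 58 = 2·29 = 58 ⇒ k = 0.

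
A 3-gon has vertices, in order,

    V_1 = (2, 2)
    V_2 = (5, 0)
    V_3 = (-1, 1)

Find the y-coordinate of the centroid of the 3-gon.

Apply Gauss's area formula. First the cross-terms c_i = x_i·y_{i+1} − x_{i+1}·y_i:
  -10, 5, -4  ⇒  2A = -9, A = -4.5.
Then Σ (y_i + y_{i+1})·c_i = -27, so ȳ = -27 / (6·(-4.5)) = 1.

1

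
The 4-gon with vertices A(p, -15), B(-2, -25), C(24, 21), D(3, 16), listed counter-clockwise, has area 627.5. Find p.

Write out the shoelace sum; only the two edges meeting at A involve p:
2·Area = [(3·(-15) − p·16) + (p·(-25) − (-2)·(-15))] + 879
       = -41·p + 804 = 1255
⇒ p = -11.

-11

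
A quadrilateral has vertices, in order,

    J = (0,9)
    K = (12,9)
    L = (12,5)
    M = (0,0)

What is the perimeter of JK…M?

38

|JK| = √((12)² + (0)²) = √144 = 12
|KL| = √((0)² + (-4)²) = √16 = 4
|LM| = √((-12)² + (-5)²) = √169 = 13
|MJ| = √((0)² + (9)²) = √81 = 9
Perimeter = 12 + 4 + 13 + 9 = 38.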